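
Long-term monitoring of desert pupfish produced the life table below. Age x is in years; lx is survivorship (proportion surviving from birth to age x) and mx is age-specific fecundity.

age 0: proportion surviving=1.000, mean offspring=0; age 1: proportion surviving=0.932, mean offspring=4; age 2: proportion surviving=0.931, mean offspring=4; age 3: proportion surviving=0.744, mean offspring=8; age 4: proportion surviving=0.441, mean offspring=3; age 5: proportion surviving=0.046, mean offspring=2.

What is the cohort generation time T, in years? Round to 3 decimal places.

lx·mx: 0, 3.728, 3.724, 5.952, 1.323, 0.092 → R0 = 14.819
x·lx·mx: 0, 3.728, 7.448, 17.856, 5.292, 0.46 → Σ = 34.784
T = 34.784 / 14.819 = 2.347257… → 2.347

2.347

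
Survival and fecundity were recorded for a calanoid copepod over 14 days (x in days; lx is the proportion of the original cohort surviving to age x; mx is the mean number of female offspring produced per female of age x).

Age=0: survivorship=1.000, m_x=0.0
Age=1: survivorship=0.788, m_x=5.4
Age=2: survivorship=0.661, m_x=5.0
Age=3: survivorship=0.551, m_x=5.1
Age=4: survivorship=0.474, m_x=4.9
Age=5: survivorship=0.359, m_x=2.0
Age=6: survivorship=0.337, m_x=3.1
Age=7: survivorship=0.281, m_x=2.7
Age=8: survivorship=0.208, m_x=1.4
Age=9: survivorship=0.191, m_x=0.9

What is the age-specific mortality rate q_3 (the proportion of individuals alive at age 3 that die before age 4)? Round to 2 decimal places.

0.14

q_3 = (l_3 − l_4) / l_3 = (0.551 − 0.474) / 0.551
     = 0.077 / 0.551 = 0.139746… → 0.14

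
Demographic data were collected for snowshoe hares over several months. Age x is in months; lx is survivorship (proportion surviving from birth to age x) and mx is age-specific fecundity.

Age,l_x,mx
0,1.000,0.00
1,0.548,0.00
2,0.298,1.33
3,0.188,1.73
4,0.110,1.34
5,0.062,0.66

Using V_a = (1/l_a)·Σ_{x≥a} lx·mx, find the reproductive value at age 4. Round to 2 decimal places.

1.71

lx·mx for x ≥ 4: 0.1474, 0.04092 → sum = 0.18832
V_4 = 0.18832 / l_4 = 0.18832 / 0.11 = 1.712 → 1.71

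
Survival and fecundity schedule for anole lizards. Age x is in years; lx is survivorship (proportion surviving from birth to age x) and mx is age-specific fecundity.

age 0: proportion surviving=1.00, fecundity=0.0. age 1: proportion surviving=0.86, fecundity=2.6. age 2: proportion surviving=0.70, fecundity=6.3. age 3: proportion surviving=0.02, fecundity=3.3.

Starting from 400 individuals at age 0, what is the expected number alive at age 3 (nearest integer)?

8

Expected survivors = N0 · l_3 = 400 × 0.02 = 8 → 8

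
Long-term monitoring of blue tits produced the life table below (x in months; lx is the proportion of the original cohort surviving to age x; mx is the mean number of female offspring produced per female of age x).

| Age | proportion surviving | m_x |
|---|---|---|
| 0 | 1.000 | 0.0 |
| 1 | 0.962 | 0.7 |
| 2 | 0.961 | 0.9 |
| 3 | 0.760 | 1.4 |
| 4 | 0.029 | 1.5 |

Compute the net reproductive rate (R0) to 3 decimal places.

2.646

lx·mx by age: 0, 0.6734, 0.8649, 1.064, 0.0435
R0 = Σ lx·mx = 2.6458 → 2.646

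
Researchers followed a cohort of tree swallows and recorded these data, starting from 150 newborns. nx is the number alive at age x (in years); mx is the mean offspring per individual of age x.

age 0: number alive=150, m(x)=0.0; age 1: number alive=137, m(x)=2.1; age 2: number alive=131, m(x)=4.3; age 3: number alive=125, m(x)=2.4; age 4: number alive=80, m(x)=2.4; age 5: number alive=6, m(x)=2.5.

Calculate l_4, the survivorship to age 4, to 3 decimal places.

0.533

l_4 = n_4/n_0 = 80/150 = 0.533333… → 0.533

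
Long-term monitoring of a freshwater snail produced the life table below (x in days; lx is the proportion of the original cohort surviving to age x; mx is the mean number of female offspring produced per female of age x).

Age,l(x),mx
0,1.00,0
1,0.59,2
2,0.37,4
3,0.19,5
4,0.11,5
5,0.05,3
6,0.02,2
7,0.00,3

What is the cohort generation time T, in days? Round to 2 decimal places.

2.34

lx·mx: 0, 1.18, 1.48, 0.95, 0.55, 0.15, 0.04, 0 → R0 = 4.35
x·lx·mx: 0, 1.18, 2.96, 2.85, 2.2, 0.75, 0.24, 0 → Σ = 10.18
T = 10.18 / 4.35 = 2.34023… → 2.34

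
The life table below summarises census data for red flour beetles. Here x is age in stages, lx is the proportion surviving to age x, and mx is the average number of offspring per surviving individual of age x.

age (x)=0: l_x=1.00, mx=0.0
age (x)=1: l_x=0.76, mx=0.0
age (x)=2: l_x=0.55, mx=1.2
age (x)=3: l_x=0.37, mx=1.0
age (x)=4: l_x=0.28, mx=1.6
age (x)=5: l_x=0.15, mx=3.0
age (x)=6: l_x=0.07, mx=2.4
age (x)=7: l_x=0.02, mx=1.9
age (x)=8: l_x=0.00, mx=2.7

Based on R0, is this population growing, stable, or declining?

growing

R0 = Σ lx·mx = 0 + 0 + 0.66 + 0.37 + 0.448 + 0.45 + 0.168 + 0.038 + 0 = 2.134
R0 > 1, so the population is growing.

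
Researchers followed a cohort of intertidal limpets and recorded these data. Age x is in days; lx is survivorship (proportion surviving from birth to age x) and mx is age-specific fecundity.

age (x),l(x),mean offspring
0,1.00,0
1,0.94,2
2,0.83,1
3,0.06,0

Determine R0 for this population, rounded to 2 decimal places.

lx·mx by age: 0, 1.88, 0.83, 0
R0 = Σ lx·mx = 2.71 → 2.71

2.71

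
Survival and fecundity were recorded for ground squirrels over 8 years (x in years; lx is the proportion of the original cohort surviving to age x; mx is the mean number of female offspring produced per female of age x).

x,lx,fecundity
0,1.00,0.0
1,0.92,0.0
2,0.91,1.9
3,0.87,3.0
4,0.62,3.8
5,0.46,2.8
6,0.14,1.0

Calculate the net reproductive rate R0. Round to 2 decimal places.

8.12

lx·mx by age: 0, 0, 1.729, 2.61, 2.356, 1.288, 0.14
R0 = Σ lx·mx = 8.123 → 8.12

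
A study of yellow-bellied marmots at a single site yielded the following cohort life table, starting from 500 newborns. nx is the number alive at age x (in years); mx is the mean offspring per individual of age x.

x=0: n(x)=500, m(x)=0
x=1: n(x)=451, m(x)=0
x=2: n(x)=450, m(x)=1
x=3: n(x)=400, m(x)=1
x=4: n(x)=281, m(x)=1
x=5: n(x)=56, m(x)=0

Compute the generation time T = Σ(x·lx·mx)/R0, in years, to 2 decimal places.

lx = nx/n0 = nx/500: 1, 0.902, 0.9, 0.8, 0.562, 0.112
lx·mx: 0, 0, 0.9, 0.8, 0.562, 0 → R0 = 2.262
x·lx·mx: 0, 0, 1.8, 2.4, 2.248, 0 → Σ = 6.448
T = 6.448 / 2.262 = 2.850575… → 2.85

2.85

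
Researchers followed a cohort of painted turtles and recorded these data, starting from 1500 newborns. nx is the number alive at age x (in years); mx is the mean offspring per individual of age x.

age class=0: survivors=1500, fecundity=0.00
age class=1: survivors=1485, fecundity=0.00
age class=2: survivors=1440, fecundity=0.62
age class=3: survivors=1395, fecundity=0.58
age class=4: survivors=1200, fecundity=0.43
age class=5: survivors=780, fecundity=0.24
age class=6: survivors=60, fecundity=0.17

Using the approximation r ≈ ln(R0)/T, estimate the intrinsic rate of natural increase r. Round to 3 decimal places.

lx = nx/n0 = nx/1500: 1, 0.99, 0.96, 0.93, 0.8, 0.52, 0.04
R0 = Σ lx·mx = 0 + 0 + 0.5952 + 0.5394 + 0.344 + 0.1248 + 0.0068 = 1.6102
Σ x·lx·mx = 4.8494; T = 4.8494/1.6102 = 3.01168…
r ≈ ln(R0)/T = ln(1.6102)/3.01168… = 0.15817… → 0.158

0.158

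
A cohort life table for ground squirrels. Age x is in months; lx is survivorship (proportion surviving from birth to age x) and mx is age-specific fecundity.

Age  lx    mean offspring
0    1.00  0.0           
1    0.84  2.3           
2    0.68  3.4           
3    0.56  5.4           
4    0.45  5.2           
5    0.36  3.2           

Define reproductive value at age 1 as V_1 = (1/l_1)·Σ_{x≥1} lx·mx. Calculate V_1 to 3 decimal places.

lx·mx for x ≥ 1: 1.932, 2.312, 3.024, 2.34, 1.152 → sum = 10.76
V_1 = 10.76 / l_1 = 10.76 / 0.84 = 12.809524… → 12.810

12.810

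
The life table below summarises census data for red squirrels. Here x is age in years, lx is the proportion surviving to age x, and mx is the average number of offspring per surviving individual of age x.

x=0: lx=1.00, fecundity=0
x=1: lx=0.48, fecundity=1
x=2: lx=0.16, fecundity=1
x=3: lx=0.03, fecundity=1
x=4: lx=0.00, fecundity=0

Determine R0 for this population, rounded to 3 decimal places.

lx·mx by age: 0, 0.48, 0.16, 0.03, 0
R0 = Σ lx·mx = 0.67 → 0.670

0.670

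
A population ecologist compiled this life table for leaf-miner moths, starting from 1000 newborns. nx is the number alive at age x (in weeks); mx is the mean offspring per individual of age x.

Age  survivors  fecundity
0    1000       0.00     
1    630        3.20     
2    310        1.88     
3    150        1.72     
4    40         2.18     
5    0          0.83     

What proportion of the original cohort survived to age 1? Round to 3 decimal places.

l_1 = n_1/n_0 = 630/1000 = 0.63 → 0.630

0.630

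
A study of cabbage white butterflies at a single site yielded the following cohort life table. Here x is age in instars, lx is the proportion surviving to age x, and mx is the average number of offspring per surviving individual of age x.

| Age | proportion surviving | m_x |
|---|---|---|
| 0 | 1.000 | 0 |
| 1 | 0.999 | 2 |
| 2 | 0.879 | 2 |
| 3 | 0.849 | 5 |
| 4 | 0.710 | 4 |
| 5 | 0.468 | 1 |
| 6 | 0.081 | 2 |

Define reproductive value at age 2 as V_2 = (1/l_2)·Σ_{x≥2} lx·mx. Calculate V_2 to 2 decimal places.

lx·mx for x ≥ 2: 1.758, 4.245, 2.84, 0.468, 0.162 → sum = 9.473
V_2 = 9.473 / l_2 = 9.473 / 0.879 = 10.777019… → 10.78

10.78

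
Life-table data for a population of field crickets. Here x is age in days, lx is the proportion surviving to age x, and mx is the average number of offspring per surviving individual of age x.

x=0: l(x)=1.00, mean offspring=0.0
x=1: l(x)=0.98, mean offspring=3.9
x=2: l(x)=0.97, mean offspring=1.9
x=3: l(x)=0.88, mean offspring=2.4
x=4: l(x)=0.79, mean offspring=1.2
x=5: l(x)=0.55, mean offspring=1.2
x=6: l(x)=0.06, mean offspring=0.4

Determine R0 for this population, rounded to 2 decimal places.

lx·mx by age: 0, 3.822, 1.843, 2.112, 0.948, 0.66, 0.024
R0 = Σ lx·mx = 9.409 → 9.41

9.41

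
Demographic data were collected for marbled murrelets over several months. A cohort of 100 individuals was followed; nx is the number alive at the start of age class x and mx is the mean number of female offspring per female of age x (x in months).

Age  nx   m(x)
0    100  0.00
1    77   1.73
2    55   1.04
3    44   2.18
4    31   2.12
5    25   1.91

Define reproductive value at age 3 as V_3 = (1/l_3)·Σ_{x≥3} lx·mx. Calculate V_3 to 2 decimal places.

4.76

lx = nx/n0 = nx/100: 1, 0.77, 0.55, 0.44, 0.31, 0.25
lx·mx for x ≥ 3: 0.9592, 0.6572, 0.4775 → sum = 2.0939
V_3 = 2.0939 / l_3 = 2.0939 / 0.44 = 4.758864… → 4.76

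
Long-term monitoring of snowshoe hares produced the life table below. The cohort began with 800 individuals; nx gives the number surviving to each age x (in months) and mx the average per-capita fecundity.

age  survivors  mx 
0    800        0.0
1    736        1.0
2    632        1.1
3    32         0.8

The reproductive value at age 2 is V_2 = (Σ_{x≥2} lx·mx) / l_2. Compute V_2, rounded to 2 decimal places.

1.14

lx = nx/n0 = nx/800: 1, 0.92, 0.79, 0.04
lx·mx for x ≥ 2: 0.869, 0.032 → sum = 0.901
V_2 = 0.901 / l_2 = 0.901 / 0.79 = 1.140506… → 1.14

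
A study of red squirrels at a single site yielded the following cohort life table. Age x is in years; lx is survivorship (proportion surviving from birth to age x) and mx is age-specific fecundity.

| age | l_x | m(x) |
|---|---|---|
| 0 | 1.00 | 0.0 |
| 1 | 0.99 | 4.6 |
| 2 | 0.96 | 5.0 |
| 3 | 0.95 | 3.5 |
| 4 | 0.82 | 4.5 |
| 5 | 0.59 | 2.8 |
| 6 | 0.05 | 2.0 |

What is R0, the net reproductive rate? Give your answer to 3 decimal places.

lx·mx by age: 0, 4.554, 4.8, 3.325, 3.69, 1.652, 0.1
R0 = Σ lx·mx = 18.121 → 18.121

18.121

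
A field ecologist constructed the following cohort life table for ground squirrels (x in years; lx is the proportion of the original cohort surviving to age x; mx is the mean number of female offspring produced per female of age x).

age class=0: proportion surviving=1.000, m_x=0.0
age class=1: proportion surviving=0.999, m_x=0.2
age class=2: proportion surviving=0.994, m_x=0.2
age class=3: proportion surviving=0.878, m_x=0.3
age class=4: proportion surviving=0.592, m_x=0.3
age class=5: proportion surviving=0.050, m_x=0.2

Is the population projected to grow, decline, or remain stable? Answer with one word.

R0 = Σ lx·mx = 0 + 0.1998 + 0.1988 + 0.2634 + 0.1776 + 0.01 = 0.8496
R0 < 1, so the population is declining.

declining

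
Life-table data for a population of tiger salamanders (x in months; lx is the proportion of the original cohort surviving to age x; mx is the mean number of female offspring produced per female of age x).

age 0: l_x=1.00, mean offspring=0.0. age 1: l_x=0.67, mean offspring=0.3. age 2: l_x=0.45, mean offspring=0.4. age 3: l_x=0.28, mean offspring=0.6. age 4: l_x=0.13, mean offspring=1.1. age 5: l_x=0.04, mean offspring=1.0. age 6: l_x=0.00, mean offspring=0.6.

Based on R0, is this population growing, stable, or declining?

R0 = Σ lx·mx = 0 + 0.201 + 0.18 + 0.168 + 0.143 + 0.04 + 0 = 0.732
R0 < 1, so the population is declining.

declining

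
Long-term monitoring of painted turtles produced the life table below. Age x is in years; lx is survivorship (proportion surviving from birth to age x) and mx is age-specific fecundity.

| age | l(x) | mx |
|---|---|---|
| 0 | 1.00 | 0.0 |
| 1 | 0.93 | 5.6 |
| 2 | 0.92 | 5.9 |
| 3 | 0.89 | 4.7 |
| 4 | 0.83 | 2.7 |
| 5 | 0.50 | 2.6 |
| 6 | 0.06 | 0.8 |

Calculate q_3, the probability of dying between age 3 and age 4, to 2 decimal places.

0.07

q_3 = (l_3 − l_4) / l_3 = (0.89 − 0.83) / 0.89
     = 0.06 / 0.89 = 0.067416… → 0.07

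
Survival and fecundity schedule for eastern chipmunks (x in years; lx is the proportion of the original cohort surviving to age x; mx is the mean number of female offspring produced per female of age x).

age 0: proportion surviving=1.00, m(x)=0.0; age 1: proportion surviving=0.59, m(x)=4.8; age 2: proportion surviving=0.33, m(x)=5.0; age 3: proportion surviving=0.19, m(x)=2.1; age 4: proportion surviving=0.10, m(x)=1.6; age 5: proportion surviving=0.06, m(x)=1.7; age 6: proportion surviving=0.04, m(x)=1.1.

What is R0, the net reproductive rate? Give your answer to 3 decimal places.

lx·mx by age: 0, 2.832, 1.65, 0.399, 0.16, 0.102, 0.044
R0 = Σ lx·mx = 5.187 → 5.187

5.187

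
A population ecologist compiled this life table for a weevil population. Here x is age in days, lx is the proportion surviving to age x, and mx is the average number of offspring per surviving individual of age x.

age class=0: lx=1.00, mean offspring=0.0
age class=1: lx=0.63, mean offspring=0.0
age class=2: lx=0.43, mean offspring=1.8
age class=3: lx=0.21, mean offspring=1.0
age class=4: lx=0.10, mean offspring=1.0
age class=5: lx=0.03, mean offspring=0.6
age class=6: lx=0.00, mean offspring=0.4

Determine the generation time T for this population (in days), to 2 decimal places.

lx·mx: 0, 0, 0.774, 0.21, 0.1, 0.018, 0 → R0 = 1.102
x·lx·mx: 0, 0, 1.548, 0.63, 0.4, 0.09, 0 → Σ = 2.668
T = 2.668 / 1.102 = 2.421053… → 2.42

2.42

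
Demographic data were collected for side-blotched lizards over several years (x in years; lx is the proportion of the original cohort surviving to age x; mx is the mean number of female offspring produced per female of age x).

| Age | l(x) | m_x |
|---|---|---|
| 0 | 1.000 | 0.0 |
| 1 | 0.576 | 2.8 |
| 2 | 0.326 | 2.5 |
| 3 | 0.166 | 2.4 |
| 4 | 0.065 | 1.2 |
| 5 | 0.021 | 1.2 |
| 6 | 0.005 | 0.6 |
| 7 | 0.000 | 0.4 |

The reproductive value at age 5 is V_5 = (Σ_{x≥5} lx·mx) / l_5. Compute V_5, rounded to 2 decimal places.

lx·mx for x ≥ 5: 0.0252, 0.003, 0 → sum = 0.0282
V_5 = 0.0282 / l_5 = 0.0282 / 0.021 = 1.342857… → 1.34

1.34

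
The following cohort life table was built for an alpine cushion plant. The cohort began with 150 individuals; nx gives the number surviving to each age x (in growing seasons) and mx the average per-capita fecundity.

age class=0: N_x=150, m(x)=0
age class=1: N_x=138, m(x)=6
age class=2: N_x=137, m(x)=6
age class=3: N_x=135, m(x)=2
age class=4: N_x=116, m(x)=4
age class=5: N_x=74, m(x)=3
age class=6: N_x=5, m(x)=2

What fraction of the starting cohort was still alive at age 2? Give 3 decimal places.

l_2 = n_2/n_0 = 137/150 = 0.913333… → 0.913

0.913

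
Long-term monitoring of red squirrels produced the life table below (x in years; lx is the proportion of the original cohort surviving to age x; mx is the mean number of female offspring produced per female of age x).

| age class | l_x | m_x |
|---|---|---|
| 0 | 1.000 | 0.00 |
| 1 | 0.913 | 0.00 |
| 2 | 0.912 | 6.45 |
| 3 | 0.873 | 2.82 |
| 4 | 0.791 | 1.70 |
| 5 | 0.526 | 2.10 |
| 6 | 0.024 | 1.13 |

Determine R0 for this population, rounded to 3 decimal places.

10.821

lx·mx by age: 0, 0, 5.8824, 2.46186, 1.3447, 1.1046, 0.02712
R0 = Σ lx·mx = 10.82068 → 10.821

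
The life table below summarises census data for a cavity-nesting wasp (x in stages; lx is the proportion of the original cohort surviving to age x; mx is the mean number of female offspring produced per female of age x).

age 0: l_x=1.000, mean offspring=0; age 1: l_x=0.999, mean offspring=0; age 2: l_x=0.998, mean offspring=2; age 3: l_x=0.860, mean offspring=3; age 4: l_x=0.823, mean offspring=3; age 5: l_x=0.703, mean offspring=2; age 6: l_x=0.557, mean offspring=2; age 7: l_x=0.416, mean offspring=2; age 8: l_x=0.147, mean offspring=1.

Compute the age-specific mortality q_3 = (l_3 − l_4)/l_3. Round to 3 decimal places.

0.043

q_3 = (l_3 − l_4) / l_3 = (0.86 − 0.823) / 0.86
     = 0.037 / 0.86 = 0.043023… → 0.043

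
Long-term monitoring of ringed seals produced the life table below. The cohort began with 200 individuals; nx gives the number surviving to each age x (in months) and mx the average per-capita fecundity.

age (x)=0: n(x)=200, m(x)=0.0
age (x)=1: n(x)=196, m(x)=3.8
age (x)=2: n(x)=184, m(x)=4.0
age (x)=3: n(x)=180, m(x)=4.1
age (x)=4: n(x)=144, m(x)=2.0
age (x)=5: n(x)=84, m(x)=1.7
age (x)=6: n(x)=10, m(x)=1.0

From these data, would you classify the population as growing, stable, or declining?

lx = nx/n0 = nx/200: 1, 0.98, 0.92, 0.9, 0.72, 0.42, 0.05
R0 = Σ lx·mx = 0 + 3.724 + 3.68 + 3.69 + 1.44 + 0.714 + 0.05 = 13.298
R0 > 1, so the population is growing.

growing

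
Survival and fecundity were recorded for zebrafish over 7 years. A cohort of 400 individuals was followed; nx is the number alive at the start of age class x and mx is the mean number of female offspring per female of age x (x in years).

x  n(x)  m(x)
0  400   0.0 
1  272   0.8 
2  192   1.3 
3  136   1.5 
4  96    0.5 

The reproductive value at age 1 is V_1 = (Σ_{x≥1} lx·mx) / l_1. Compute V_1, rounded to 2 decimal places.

2.64

lx = nx/n0 = nx/400: 1, 0.68, 0.48, 0.34, 0.24
lx·mx for x ≥ 1: 0.544, 0.624, 0.51, 0.12 → sum = 1.798
V_1 = 1.798 / l_1 = 1.798 / 0.68 = 2.644118… → 2.64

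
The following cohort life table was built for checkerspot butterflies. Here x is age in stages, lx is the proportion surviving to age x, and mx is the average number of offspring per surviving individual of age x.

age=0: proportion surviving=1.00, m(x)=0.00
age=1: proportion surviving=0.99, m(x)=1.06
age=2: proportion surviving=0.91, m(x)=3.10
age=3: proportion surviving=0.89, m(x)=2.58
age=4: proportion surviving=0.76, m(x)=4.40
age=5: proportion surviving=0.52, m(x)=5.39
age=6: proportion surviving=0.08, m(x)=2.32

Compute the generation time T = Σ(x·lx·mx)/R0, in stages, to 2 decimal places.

3.37

lx·mx: 0, 1.0494, 2.821, 2.2962, 3.344, 2.8028, 0.1856 → R0 = 12.499
x·lx·mx: 0, 1.0494, 5.642, 6.8886, 13.376, 14.014, 1.1136 → Σ = 42.0836
T = 42.0836 / 12.499 = 3.366957… → 3.37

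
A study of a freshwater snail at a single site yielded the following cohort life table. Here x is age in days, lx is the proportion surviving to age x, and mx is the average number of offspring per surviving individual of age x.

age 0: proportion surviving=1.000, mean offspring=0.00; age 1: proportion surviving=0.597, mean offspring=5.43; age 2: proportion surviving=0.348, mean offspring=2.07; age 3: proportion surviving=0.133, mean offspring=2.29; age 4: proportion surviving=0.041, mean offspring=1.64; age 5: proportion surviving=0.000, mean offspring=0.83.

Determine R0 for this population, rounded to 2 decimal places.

4.33

lx·mx by age: 0, 3.24171, 0.72036, 0.30457, 0.06724, 0
R0 = Σ lx·mx = 4.33388 → 4.33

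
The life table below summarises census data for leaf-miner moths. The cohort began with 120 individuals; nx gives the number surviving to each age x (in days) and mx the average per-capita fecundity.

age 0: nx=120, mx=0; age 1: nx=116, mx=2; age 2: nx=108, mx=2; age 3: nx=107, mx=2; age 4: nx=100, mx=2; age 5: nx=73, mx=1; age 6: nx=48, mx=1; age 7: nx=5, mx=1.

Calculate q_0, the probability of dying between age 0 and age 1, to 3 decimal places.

0.033

lx = nx/n0 = nx/120: 1, 0.96667…, 0.9, 0.89167…, 0.83333…, 0.60833…, 0.4, 0.04167…
q_0 = (l_0 − l_1) / l_0 = (1 − 0.966667…) / 1
     = 0.033333… / 1 = 0.033333… → 0.033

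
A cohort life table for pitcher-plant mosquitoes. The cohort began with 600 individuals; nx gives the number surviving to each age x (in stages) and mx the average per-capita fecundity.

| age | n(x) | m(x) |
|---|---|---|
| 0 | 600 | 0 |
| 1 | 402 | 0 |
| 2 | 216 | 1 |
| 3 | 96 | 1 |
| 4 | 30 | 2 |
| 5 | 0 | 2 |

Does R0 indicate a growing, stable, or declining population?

declining

lx = nx/n0 = nx/600: 1, 0.67, 0.36, 0.16, 0.05, 0
R0 = Σ lx·mx = 0 + 0 + 0.36 + 0.16 + 0.1 + 0 = 0.62
R0 < 1, so the population is declining.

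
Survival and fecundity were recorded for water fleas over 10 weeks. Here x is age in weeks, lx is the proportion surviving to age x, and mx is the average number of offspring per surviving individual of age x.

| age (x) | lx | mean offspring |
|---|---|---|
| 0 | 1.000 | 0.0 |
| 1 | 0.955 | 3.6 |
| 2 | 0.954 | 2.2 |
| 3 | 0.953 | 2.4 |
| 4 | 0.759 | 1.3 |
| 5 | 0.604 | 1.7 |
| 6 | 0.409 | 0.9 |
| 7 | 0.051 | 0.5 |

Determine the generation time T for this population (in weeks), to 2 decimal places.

lx·mx: 0, 3.438, 2.0988, 2.2872, 0.9867, 1.0268, 0.3681, 0.0255 → R0 = 10.2311
x·lx·mx: 0, 3.438, 4.1976, 6.8616, 3.9468, 5.134, 2.2086, 0.1785 → Σ = 25.9651
T = 25.9651 / 10.2311 = 2.53786… → 2.54

2.54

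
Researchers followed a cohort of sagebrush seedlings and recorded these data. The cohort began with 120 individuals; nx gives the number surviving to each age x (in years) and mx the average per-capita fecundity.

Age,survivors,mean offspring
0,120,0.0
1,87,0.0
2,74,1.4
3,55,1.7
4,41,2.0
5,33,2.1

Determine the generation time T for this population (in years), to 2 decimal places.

lx = nx/n0 = nx/120: 1, 0.725, 0.61667…, 0.45833…, 0.34167…, 0.275
lx·mx: 0, 0, 0.863333…, 0.779167…, 0.683333…, 0.5775 → R0 = 2.903333…
x·lx·mx: 0, 0, 1.726667…, 2.3375…, 2.733333…, 2.8875 → Σ = 9.685…
T = 9.685… / 2.903333… = 3.335821… → 3.34

3.34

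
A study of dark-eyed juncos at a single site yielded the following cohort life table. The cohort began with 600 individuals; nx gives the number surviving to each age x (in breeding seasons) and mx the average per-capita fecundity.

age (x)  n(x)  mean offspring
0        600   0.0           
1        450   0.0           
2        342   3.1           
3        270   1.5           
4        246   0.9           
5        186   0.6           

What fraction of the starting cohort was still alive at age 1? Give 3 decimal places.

l_1 = n_1/n_0 = 450/600 = 0.75 → 0.750

0.750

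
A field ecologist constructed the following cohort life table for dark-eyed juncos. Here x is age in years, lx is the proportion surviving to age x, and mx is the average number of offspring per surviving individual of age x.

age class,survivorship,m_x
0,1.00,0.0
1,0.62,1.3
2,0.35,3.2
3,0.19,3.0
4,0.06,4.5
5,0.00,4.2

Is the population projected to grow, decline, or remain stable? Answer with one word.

growing

R0 = Σ lx·mx = 0 + 0.806 + 1.12 + 0.57 + 0.27 + 0 = 2.766
R0 > 1, so the population is growing.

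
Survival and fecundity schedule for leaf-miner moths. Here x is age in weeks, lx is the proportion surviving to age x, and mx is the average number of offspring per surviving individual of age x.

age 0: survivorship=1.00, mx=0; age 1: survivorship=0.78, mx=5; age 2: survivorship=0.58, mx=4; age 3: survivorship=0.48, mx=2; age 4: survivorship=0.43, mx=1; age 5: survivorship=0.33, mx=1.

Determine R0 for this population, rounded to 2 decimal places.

7.94

lx·mx by age: 0, 3.9, 2.32, 0.96, 0.43, 0.33
R0 = Σ lx·mx = 7.94 → 7.94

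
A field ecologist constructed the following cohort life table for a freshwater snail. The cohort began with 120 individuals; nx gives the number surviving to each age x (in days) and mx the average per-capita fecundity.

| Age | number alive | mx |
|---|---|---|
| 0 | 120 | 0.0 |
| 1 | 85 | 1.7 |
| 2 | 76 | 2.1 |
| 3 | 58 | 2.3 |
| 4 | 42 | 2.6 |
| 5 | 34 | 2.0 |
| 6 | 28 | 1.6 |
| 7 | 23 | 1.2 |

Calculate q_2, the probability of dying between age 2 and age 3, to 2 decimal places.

lx = nx/n0 = nx/120: 1, 0.70833…, 0.63333…, 0.48333…, 0.35, 0.28333…, 0.23333…, 0.19167…
q_2 = (l_2 − l_3) / l_2 = (0.633333… − 0.483333…) / 0.633333…
     = 0.15… / 0.633333… = 0.236842… → 0.24

0.24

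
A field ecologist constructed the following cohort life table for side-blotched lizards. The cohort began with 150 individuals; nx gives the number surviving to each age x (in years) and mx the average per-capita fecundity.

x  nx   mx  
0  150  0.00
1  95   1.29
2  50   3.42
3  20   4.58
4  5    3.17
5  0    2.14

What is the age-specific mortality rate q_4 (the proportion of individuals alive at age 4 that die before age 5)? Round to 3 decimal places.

1.000

lx = nx/n0 = nx/150: 1, 0.63333…, 0.33333…, 0.13333…, 0.03333…, 0
q_4 = (l_4 − l_5) / l_4 = (0.033333… − 0) / 0.033333…
     = 0.033333… / 0.033333… = 1 → 1.000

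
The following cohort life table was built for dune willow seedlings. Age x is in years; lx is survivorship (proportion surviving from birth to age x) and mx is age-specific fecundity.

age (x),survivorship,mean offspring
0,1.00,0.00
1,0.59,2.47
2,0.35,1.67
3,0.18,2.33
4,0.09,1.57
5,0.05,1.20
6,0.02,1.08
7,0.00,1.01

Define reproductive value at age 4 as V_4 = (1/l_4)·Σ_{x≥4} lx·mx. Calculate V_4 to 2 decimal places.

lx·mx for x ≥ 4: 0.1413, 0.06, 0.0216, 0 → sum = 0.2229
V_4 = 0.2229 / l_4 = 0.2229 / 0.09 = 2.476667… → 2.48

2.48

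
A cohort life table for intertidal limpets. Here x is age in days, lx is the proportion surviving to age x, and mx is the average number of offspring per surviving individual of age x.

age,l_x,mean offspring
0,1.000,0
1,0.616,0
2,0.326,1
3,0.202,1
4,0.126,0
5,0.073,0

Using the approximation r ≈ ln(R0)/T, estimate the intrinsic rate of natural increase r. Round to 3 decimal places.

R0 = Σ lx·mx = 0 + 0 + 0.326 + 0.202 + 0 + 0 = 0.528
Σ x·lx·mx = 1.258; T = 1.258/0.528 = 2.38258…
r ≈ ln(R0)/T = ln(0.528)/2.38258… = -0.26805… → -0.268

-0.268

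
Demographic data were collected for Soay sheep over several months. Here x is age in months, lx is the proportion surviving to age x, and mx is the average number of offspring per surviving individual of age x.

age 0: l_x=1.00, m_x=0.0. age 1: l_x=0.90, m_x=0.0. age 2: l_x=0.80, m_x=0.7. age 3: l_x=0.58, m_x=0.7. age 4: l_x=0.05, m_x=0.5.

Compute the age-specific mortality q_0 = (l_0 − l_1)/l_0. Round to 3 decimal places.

0.100

q_0 = (l_0 − l_1) / l_0 = (1 − 0.9) / 1
     = 0.1 / 1 = 0.1 → 0.100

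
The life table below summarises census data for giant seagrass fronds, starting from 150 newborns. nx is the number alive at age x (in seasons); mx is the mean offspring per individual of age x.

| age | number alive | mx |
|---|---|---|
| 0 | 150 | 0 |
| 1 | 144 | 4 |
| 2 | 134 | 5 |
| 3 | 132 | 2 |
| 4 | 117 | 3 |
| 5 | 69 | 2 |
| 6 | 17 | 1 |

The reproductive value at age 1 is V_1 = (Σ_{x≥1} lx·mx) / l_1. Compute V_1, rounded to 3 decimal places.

14.000

lx = nx/n0 = nx/150: 1, 0.96, 0.89333…, 0.88, 0.78, 0.46, 0.11333…
lx·mx for x ≥ 1: 3.84, 4.466667…, 1.76, 2.34, 0.92, 0.113333… → sum = 13.44…
V_1 = 13.44… / l_1 = 13.44… / 0.96 = 14… → 14.000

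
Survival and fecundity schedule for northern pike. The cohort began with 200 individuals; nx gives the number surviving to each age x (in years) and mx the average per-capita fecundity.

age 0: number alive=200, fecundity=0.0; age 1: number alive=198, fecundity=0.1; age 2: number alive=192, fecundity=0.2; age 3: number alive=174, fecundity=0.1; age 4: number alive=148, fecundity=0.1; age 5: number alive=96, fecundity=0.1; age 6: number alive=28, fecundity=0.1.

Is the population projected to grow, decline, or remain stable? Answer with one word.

lx = nx/n0 = nx/200: 1, 0.99, 0.96, 0.87, 0.74, 0.48, 0.14
R0 = Σ lx·mx = 0 + 0.099 + 0.192 + 0.087 + 0.074 + 0.048 + 0.014 = 0.514
R0 < 1, so the population is declining.

declining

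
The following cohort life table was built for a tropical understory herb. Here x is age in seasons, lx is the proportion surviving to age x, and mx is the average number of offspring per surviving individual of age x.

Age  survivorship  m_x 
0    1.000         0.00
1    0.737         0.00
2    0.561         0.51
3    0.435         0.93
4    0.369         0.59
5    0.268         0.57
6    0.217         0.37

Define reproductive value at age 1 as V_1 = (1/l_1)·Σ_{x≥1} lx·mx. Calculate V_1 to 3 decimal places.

1.549

lx·mx for x ≥ 1: 0, 0.28611, 0.40455, 0.21771, 0.15276, 0.08029 → sum = 1.14142
V_1 = 1.14142 / l_1 = 1.14142 / 0.737 = 1.548738… → 1.549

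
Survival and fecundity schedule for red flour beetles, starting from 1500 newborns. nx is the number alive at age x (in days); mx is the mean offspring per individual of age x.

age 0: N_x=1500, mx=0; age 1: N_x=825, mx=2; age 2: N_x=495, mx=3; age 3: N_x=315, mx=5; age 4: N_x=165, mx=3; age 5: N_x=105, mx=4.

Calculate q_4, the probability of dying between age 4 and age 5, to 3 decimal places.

0.364

lx = nx/n0 = nx/1500: 1, 0.55, 0.33, 0.21, 0.11, 0.07
q_4 = (l_4 − l_5) / l_4 = (0.11 − 0.07) / 0.11
     = 0.04 / 0.11 = 0.363636… → 0.364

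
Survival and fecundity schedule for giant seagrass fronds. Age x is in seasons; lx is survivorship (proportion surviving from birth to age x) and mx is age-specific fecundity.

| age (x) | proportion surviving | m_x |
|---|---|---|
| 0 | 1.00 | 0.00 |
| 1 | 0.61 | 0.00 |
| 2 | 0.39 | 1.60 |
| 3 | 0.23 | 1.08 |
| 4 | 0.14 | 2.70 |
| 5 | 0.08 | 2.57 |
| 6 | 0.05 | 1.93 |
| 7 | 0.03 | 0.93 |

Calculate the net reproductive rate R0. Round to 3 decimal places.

lx·mx by age: 0, 0, 0.624, 0.2484, 0.378, 0.2056, 0.0965, 0.0279
R0 = Σ lx·mx = 1.5804 → 1.580

1.580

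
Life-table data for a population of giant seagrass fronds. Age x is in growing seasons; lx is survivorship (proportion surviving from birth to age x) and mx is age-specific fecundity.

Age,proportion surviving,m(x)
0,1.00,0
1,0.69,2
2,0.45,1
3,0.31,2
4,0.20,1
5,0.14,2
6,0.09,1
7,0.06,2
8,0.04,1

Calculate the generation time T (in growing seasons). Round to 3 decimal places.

2.528

lx·mx: 0, 1.38, 0.45, 0.62, 0.2, 0.28, 0.09, 0.12, 0.04 → R0 = 3.18
x·lx·mx: 0, 1.38, 0.9, 1.86, 0.8, 1.4, 0.54, 0.84, 0.32 → Σ = 8.04
T = 8.04 / 3.18 = 2.528302… → 2.528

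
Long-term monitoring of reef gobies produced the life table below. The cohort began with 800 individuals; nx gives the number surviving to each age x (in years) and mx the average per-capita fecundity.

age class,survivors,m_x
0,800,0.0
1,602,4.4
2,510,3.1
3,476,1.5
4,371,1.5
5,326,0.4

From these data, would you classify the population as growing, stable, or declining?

lx = nx/n0 = nx/800: 1, 0.7525, 0.6375, 0.595, 0.46375, 0.4075
R0 = Σ lx·mx = 0 + 3.311 + 1.97625 + 0.8925 + 0.695625 + 0.163 = 7.038375
R0 > 1, so the population is growing.

growing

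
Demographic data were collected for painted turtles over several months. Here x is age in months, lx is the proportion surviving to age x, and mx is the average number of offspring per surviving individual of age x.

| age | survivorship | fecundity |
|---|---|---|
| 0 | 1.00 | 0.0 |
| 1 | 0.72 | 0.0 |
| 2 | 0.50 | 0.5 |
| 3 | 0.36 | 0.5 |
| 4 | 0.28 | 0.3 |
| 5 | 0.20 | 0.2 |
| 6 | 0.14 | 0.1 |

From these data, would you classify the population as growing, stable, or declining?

declining

R0 = Σ lx·mx = 0 + 0 + 0.25 + 0.18 + 0.084 + 0.04 + 0.014 = 0.568
R0 < 1, so the population is declining.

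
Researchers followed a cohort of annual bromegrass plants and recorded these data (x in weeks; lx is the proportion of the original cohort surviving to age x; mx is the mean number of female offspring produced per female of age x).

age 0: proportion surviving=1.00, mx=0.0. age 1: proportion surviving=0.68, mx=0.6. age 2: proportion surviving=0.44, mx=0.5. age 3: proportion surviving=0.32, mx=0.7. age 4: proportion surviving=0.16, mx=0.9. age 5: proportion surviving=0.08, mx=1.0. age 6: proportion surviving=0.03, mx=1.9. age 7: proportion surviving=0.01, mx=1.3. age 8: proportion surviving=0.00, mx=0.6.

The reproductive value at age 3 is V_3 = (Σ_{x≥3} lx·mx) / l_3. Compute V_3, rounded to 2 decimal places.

1.62

lx·mx for x ≥ 3: 0.224, 0.144, 0.08, 0.057, 0.013, 0 → sum = 0.518
V_3 = 0.518 / l_3 = 0.518 / 0.32 = 1.61875 → 1.62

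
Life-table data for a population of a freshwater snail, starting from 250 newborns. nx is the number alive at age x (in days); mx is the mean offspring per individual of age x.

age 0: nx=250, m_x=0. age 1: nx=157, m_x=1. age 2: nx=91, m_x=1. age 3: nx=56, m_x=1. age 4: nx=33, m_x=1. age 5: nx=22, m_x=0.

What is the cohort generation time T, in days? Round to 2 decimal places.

1.90

lx = nx/n0 = nx/250: 1, 0.628, 0.364, 0.224, 0.132, 0.088
lx·mx: 0, 0.628, 0.364, 0.224, 0.132, 0 → R0 = 1.348
x·lx·mx: 0, 0.628, 0.728, 0.672, 0.528, 0 → Σ = 2.556
T = 2.556 / 1.348 = 1.896142… → 1.90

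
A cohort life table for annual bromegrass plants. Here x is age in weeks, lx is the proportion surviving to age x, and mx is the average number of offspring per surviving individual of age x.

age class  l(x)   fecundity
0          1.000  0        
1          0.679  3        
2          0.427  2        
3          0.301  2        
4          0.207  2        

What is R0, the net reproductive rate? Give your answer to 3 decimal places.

3.907

lx·mx by age: 0, 2.037, 0.854, 0.602, 0.414
R0 = Σ lx·mx = 3.907 → 3.907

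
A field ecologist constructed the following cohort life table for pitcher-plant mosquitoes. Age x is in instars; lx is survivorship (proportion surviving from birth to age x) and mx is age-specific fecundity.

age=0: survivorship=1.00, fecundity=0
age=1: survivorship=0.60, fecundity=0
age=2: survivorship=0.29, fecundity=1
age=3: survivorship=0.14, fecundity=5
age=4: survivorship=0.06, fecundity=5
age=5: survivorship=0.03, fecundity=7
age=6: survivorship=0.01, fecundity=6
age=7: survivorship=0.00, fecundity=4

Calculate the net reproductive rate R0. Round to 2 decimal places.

1.56

lx·mx by age: 0, 0, 0.29, 0.7, 0.3, 0.21, 0.06, 0
R0 = Σ lx·mx = 1.56 → 1.56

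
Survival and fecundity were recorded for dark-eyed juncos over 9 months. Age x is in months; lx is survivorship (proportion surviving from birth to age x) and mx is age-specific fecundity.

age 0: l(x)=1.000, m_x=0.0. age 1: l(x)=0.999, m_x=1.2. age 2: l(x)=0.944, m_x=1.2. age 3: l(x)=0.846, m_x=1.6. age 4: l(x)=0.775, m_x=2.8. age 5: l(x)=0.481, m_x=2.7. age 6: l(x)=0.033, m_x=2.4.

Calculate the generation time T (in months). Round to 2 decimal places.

3.20

lx·mx: 0, 1.1988, 1.1328, 1.3536, 2.17, 1.2987, 0.0792 → R0 = 7.2331
x·lx·mx: 0, 1.1988, 2.2656, 4.0608, 8.68, 6.4935, 0.4752 → Σ = 23.1739
T = 23.1739 / 7.2331 = 3.203868… → 3.20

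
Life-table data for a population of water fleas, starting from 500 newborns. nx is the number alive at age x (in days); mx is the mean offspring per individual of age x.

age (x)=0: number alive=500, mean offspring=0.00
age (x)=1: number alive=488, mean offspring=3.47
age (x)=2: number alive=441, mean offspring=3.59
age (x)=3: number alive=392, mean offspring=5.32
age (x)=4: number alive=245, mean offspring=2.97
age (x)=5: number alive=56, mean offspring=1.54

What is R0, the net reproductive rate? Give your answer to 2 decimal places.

lx = nx/n0 = nx/500: 1, 0.976, 0.882, 0.784, 0.49, 0.112
lx·mx by age: 0, 3.38672, 3.16638, 4.17088, 1.4553, 0.17248
R0 = Σ lx·mx = 12.35176 → 12.35

12.35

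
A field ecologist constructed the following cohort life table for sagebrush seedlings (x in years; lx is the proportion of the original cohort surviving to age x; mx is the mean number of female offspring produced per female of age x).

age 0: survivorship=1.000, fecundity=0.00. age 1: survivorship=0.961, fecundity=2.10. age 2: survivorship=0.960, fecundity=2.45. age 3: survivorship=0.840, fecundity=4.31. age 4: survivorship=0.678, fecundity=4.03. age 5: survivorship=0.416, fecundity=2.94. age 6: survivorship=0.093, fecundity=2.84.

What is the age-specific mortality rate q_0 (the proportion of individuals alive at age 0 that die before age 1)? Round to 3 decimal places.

0.039

q_0 = (l_0 − l_1) / l_0 = (1 − 0.961) / 1
     = 0.039 / 1 = 0.039 → 0.039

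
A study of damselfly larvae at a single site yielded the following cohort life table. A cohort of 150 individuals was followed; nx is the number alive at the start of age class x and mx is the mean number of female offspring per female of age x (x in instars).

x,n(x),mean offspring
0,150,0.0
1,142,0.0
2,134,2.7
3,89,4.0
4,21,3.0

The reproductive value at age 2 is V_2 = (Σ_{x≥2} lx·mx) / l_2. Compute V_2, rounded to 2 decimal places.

5.83

lx = nx/n0 = nx/150: 1, 0.94667…, 0.89333…, 0.59333…, 0.14
lx·mx for x ≥ 2: 2.412…, 2.373333…, 0.42 → sum = 5.205333…
V_2 = 5.205333… / l_2 = 5.205333… / 0.893333… = 5.826866… → 5.83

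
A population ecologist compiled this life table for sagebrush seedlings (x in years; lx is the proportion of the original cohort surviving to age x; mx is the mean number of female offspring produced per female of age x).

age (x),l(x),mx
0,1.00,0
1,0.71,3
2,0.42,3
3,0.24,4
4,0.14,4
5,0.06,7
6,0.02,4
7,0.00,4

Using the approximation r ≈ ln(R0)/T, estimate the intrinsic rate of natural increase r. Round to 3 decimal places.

0.740

R0 = Σ lx·mx = 0 + 2.13 + 1.26 + 0.96 + 0.56 + 0.42 + 0.08 + 0 = 5.41
Σ x·lx·mx = 12.35; T = 12.35/5.41 = 2.28281…
r ≈ ln(R0)/T = ln(5.41)/2.28281… = 0.73955… → 0.740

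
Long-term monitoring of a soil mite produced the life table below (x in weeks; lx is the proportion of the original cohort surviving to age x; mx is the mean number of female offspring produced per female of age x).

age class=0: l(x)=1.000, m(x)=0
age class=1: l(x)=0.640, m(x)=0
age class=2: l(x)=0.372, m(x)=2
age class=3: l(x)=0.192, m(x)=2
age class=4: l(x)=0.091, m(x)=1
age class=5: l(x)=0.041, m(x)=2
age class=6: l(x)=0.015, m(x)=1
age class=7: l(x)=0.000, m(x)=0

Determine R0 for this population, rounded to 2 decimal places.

1.32

lx·mx by age: 0, 0, 0.744, 0.384, 0.091, 0.082, 0.015, 0
R0 = Σ lx·mx = 1.316 → 1.32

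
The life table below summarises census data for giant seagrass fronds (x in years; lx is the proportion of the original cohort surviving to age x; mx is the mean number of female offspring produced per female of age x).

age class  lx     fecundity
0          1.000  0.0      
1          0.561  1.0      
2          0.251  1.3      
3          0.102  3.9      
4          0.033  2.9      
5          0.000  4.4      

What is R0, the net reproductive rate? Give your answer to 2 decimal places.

lx·mx by age: 0, 0.561, 0.3263, 0.3978, 0.0957, 0
R0 = Σ lx·mx = 1.3808 → 1.38

1.38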